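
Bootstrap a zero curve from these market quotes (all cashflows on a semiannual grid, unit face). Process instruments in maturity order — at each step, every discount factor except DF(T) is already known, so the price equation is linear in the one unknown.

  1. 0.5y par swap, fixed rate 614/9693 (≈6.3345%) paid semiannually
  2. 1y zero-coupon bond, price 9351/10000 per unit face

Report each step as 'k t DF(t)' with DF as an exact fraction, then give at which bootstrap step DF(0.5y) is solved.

1 1/2 9693/10000
2 1 9351/10000
DF(0.5y) is solved at step 1

step 1 [0.5y] swap r/2=307/9693: DF=(1 − 307/9693·(0))/(1+307/9693) = 9693/10000 ≈ 0.969300
step 2 [1y] zero: DF = P = 9351/10000 ≈ 0.935100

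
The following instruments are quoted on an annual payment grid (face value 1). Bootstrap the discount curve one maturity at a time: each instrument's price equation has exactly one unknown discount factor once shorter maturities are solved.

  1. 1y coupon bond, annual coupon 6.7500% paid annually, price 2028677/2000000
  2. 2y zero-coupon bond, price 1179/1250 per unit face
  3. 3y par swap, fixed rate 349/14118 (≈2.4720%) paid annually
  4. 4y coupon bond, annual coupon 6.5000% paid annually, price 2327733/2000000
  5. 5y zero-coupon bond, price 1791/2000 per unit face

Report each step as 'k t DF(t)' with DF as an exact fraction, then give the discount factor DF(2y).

1 1 4751/5000
2 2 1179/1250
3 3 4651/5000
4 4 1841/2000
5 5 1791/2000
DF(2y) = 1179/1250 ≈ 0.943200

step 1 [1y] bond c/1=27/400: DF=(2028677/2000000 − 27/400·(0))/(1+27/400) = 4751/5000 ≈ 0.950200
step 2 [2y] zero: DF = P = 1179/1250 ≈ 0.943200
step 3 [3y] swap r/1=349/14118: DF=(1 − 349/14118·(0.950200+0.943200))/(1+349/14118) = 4651/5000 ≈ 0.930200
step 4 [4y] bond c/1=13/200: DF=(2327733/2000000 − 13/200·(0.950200+0.943200+0.930200))/(1+13/200) = 1841/2000 ≈ 0.920500
step 5 [5y] zero: DF = P = 1791/2000 ≈ 0.895500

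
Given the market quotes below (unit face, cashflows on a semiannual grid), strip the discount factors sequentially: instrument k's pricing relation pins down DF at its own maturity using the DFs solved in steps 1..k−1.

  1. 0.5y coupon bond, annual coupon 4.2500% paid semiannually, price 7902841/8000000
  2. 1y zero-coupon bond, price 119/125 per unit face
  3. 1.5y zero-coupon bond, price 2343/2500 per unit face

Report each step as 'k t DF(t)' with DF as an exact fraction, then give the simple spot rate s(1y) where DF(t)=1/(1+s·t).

1 1/2 9673/10000
2 1 119/125
3 3/2 2343/2500
s(1y) = (1/(119/125) − 1)/(1) = 6/119 ≈ 5.0420%

step 1 [0.5y] bond c/2=17/800: DF=(7902841/8000000 − 17/800·(0))/(1+17/800) = 9673/10000 ≈ 0.967300
step 2 [1y] zero: DF = P = 119/125 ≈ 0.952000
step 3 [1.5y] zero: DF = P = 2343/2500 ≈ 0.937200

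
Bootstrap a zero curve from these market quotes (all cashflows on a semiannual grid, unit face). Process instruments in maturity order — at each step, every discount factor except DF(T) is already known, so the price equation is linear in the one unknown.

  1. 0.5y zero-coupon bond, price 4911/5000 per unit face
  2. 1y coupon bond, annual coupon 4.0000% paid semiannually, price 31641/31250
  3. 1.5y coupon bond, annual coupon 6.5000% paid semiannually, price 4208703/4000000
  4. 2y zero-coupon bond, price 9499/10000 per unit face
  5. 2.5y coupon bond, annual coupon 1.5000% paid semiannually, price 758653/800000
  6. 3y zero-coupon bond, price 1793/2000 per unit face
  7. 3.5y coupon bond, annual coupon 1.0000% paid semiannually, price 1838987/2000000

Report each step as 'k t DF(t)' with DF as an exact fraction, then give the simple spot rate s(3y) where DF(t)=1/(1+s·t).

step 1 [0.5y] zero: DF = P = 4911/5000 ≈ 0.982200
step 2 [1y] bond c/2=1/50: DF=(31641/31250 − 1/50·(0.982200))/(1+1/50) = 4867/5000 ≈ 0.973400
step 3 [1.5y] bond c/2=13/400: DF=(4208703/4000000 − 13/400·(0.982200+0.973400))/(1+13/400) = 383/400 ≈ 0.957500
step 4 [2y] zero: DF = P = 9499/10000 ≈ 0.949900
step 5 [2.5y] bond c/2=3/400: DF=(758653/800000 − 3/400·(0.982200+0.973400+0.957500+0.949900))/(1+3/400) = 73/80 ≈ 0.912500
step 6 [3y] zero: DF = P = 1793/2000 ≈ 0.896500
step 7 [3.5y] bond c/2=1/200: DF=(1838987/2000000 − 1/200·(0.982200+0.973400+0.957500+0.949900+0.912500+0.896500))/(1+1/200) = 8867/10000 ≈ 0.886700

1 1/2 4911/5000
2 1 4867/5000
3 3/2 383/400
4 2 9499/10000
5 5/2 73/80
6 3 1793/2000
7 7/2 8867/10000
s(3y) = (1/(1793/2000) − 1)/(3) = 69/1793 ≈ 3.8483%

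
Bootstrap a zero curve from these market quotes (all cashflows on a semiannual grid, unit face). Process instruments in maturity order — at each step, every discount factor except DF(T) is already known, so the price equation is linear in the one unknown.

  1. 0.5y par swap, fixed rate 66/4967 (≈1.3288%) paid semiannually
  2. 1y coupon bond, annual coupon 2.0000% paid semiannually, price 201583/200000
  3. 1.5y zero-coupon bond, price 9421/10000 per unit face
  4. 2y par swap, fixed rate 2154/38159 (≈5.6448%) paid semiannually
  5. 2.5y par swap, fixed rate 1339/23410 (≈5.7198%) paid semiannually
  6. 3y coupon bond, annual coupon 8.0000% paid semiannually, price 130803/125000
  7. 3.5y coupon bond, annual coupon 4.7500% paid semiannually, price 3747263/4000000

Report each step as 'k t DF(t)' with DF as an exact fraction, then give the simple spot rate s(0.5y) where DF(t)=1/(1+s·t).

1 1/2 4967/5000
2 1 9881/10000
3 3/2 9421/10000
4 2 8923/10000
5 5/2 8661/10000
6 3 8261/10000
7 7/2 7873/10000
s(0.5y) = (1/(4967/5000) − 1)/(1/2) = 66/4967 ≈ 1.3288%

step 1 [0.5y] swap r/2=33/4967: DF=(1 − 33/4967·(0))/(1+33/4967) = 4967/5000 ≈ 0.993400
step 2 [1y] bond c/2=1/100: DF=(201583/200000 − 1/100·(0.993400))/(1+1/100) = 9881/10000 ≈ 0.988100
step 3 [1.5y] zero: DF = P = 9421/10000 ≈ 0.942100
step 4 [2y] swap r/2=1077/38159: DF=(1 − 1077/38159·(0.993400+0.988100+0.942100))/(1+1077/38159) = 8923/10000 ≈ 0.892300
step 5 [2.5y] swap r/2=1339/46820: DF=(1 − 1339/46820·(0.993400+0.988100+0.942100+0.892300))/(1+1339/46820) = 8661/10000 ≈ 0.866100
step 6 [3y] bond c/2=1/25: DF=(130803/125000 − 1/25·(0.993400+0.988100+0.942100+0.892300+0.866100))/(1+1/25) = 8261/10000 ≈ 0.826100
step 7 [3.5y] bond c/2=19/800: DF=(3747263/4000000 − 19/800·(0.993400+0.988100+0.942100+0.892300+0.866100+0.826100))/(1+19/800) = 7873/10000 ≈ 0.787300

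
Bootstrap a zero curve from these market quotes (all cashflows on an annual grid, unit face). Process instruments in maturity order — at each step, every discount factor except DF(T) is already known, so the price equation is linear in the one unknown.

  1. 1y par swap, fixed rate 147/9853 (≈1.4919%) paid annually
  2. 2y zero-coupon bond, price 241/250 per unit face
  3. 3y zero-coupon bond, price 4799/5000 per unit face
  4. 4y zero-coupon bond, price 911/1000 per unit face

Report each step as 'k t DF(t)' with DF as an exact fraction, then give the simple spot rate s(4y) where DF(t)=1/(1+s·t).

step 1 [1y] swap r/1=147/9853: DF=(1 − 147/9853·(0))/(1+147/9853) = 9853/10000 ≈ 0.985300
step 2 [2y] zero: DF = P = 241/250 ≈ 0.964000
step 3 [3y] zero: DF = P = 4799/5000 ≈ 0.959800
step 4 [4y] zero: DF = P = 911/1000 ≈ 0.911000

1 1 9853/10000
2 2 241/250
3 3 4799/5000
4 4 911/1000
s(4y) = (1/(911/1000) − 1)/(4) = 89/3644 ≈ 2.4424%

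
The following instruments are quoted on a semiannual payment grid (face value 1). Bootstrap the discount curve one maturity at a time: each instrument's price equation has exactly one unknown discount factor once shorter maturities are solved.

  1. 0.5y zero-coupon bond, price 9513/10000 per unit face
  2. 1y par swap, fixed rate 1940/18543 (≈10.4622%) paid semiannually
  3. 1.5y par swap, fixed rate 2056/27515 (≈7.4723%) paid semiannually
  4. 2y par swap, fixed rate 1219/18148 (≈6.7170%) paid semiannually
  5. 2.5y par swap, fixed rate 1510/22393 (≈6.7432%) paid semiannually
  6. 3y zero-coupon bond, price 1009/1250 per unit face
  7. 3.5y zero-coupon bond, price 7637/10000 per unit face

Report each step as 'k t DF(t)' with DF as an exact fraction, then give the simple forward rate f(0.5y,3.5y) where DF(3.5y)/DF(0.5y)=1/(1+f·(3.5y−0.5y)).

1 1/2 9513/10000
2 1 903/1000
3 3/2 2243/2500
4 2 8781/10000
5 5/2 849/1000
6 3 1009/1250
7 7/2 7637/10000
f(0.5y,3.5y) = ((9513/10000)/(7637/10000) − 1)/(3) = 268/3273 ≈ 8.1882%

step 1 [0.5y] zero: DF = P = 9513/10000 ≈ 0.951300
step 2 [1y] swap r/2=970/18543: DF=(1 − 970/18543·(0.951300))/(1+970/18543) = 903/1000 ≈ 0.903000
step 3 [1.5y] swap r/2=1028/27515: DF=(1 − 1028/27515·(0.951300+0.903000))/(1+1028/27515) = 2243/2500 ≈ 0.897200
step 4 [2y] swap r/2=1219/36296: DF=(1 − 1219/36296·(0.951300+0.903000+0.897200))/(1+1219/36296) = 8781/10000 ≈ 0.878100
step 5 [2.5y] swap r/2=755/22393: DF=(1 − 755/22393·(0.951300+0.903000+0.897200+0.878100))/(1+755/22393) = 849/1000 ≈ 0.849000
step 6 [3y] zero: DF = P = 1009/1250 ≈ 0.807200
step 7 [3.5y] zero: DF = P = 7637/10000 ≈ 0.763700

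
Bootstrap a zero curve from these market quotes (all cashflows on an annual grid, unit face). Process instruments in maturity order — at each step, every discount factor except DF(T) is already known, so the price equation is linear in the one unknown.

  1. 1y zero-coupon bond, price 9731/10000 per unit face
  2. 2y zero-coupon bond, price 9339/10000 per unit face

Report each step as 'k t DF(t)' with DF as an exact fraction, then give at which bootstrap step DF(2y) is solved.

step 1 [1y] zero: DF = P = 9731/10000 ≈ 0.973100
step 2 [2y] zero: DF = P = 9339/10000 ≈ 0.933900

1 1 9731/10000
2 2 9339/10000
DF(2y) is solved at step 2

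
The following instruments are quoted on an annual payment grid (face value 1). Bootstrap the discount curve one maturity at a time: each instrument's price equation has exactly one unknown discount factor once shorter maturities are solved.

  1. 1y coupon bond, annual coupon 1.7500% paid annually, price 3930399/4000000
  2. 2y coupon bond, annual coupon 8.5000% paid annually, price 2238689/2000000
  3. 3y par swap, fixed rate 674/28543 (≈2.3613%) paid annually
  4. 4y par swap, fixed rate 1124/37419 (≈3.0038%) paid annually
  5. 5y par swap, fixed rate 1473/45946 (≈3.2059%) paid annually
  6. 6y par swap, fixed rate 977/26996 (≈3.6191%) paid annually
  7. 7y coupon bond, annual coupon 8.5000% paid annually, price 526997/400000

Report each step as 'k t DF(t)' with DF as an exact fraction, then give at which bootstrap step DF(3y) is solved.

1 1 9657/10000
2 2 239/250
3 3 4663/5000
4 4 2219/2500
5 5 8527/10000
6 6 4023/5000
7 7 7913/10000
DF(3y) is solved at step 3

step 1 [1y] bond c/1=7/400: DF=(3930399/4000000 − 7/400·(0))/(1+7/400) = 9657/10000 ≈ 0.965700
step 2 [2y] bond c/1=17/200: DF=(2238689/2000000 − 17/200·(0.965700))/(1+17/200) = 239/250 ≈ 0.956000
step 3 [3y] swap r/1=674/28543: DF=(1 − 674/28543·(0.965700+0.956000))/(1+674/28543) = 4663/5000 ≈ 0.932600
step 4 [4y] swap r/1=1124/37419: DF=(1 − 1124/37419·(0.965700+0.956000+0.932600))/(1+1124/37419) = 2219/2500 ≈ 0.887600
step 5 [5y] swap r/1=1473/45946: DF=(1 − 1473/45946·(0.965700+0.956000+0.932600+0.887600))/(1+1473/45946) = 8527/10000 ≈ 0.852700
step 6 [6y] swap r/1=977/26996: DF=(1 − 977/26996·(0.965700+0.956000+0.932600+0.887600+0.852700))/(1+977/26996) = 4023/5000 ≈ 0.804600
step 7 [7y] bond c/1=17/200: DF=(526997/400000 − 17/200·(0.965700+0.956000+0.932600+0.887600+0.852700+0.804600))/(1+17/200) = 7913/10000 ≈ 0.791300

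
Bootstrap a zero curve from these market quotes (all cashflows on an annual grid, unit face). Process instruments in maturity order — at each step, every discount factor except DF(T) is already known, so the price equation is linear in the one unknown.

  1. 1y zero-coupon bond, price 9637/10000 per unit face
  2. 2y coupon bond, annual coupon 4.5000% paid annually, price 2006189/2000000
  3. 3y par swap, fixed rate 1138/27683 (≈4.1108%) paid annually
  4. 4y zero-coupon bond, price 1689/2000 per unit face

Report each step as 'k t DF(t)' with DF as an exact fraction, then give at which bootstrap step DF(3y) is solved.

1 1 9637/10000
2 2 574/625
3 3 4431/5000
4 4 1689/2000
DF(3y) is solved at step 3

step 1 [1y] zero: DF = P = 9637/10000 ≈ 0.963700
step 2 [2y] bond c/1=9/200: DF=(2006189/2000000 − 9/200·(0.963700))/(1+9/200) = 574/625 ≈ 0.918400
step 3 [3y] swap r/1=1138/27683: DF=(1 − 1138/27683·(0.963700+0.918400))/(1+1138/27683) = 4431/5000 ≈ 0.886200
step 4 [4y] zero: DF = P = 1689/2000 ≈ 0.844500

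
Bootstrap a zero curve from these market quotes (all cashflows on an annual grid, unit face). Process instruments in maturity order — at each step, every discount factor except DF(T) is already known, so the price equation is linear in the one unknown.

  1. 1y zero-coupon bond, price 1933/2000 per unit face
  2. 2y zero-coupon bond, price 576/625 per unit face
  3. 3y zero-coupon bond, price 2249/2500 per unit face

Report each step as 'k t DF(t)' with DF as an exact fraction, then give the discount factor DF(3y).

step 1 [1y] zero: DF = P = 1933/2000 ≈ 0.966500
step 2 [2y] zero: DF = P = 576/625 ≈ 0.921600
step 3 [3y] zero: DF = P = 2249/2500 ≈ 0.899600

1 1 1933/2000
2 2 576/625
3 3 2249/2500
DF(3y) = 2249/2500 ≈ 0.899600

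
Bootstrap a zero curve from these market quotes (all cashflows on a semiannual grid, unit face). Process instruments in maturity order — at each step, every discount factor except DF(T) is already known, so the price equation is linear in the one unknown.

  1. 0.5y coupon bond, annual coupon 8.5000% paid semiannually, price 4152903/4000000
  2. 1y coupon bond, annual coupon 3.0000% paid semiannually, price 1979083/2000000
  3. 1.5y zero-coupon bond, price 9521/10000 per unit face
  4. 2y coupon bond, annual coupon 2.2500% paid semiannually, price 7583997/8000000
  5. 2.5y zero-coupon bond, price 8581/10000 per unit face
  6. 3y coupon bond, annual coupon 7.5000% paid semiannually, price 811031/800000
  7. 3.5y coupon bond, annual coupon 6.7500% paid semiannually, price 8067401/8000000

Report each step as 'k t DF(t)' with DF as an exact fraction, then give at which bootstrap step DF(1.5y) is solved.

1 1/2 9959/10000
2 1 4801/5000
3 3/2 9521/10000
4 2 9051/10000
5 5/2 8581/10000
6 3 8083/10000
7 7/2 3983/5000
DF(1.5y) is solved at step 3

step 1 [0.5y] bond c/2=17/400: DF=(4152903/4000000 − 17/400·(0))/(1+17/400) = 9959/10000 ≈ 0.995900
step 2 [1y] bond c/2=3/200: DF=(1979083/2000000 − 3/200·(0.995900))/(1+3/200) = 4801/5000 ≈ 0.960200
step 3 [1.5y] zero: DF = P = 9521/10000 ≈ 0.952100
step 4 [2y] bond c/2=9/800: DF=(7583997/8000000 − 9/800·(0.995900+0.960200+0.952100))/(1+9/800) = 9051/10000 ≈ 0.905100
step 5 [2.5y] zero: DF = P = 8581/10000 ≈ 0.858100
step 6 [3y] bond c/2=3/80: DF=(811031/800000 − 3/80·(0.995900+0.960200+0.952100+0.905100+0.858100))/(1+3/80) = 8083/10000 ≈ 0.808300
step 7 [3.5y] bond c/2=27/800: DF=(8067401/8000000 − 27/800·(0.995900+0.960200+0.952100+0.905100+0.858100+0.808300))/(1+27/800) = 3983/5000 ≈ 0.796600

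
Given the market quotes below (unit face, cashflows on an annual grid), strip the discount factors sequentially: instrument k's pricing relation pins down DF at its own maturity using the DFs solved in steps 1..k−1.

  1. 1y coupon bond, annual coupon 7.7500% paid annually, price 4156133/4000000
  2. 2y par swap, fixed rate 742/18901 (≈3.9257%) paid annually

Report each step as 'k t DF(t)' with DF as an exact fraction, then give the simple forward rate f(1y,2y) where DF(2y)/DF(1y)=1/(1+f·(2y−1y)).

1 1 9643/10000
2 2 4629/5000
f(1y,2y) = ((9643/10000)/(4629/5000) − 1)/(1) = 385/9258 ≈ 4.1586%

step 1 [1y] bond c/1=31/400: DF=(4156133/4000000 − 31/400·(0))/(1+31/400) = 9643/10000 ≈ 0.964300
step 2 [2y] swap r/1=742/18901: DF=(1 − 742/18901·(0.964300))/(1+742/18901) = 4629/5000 ≈ 0.925800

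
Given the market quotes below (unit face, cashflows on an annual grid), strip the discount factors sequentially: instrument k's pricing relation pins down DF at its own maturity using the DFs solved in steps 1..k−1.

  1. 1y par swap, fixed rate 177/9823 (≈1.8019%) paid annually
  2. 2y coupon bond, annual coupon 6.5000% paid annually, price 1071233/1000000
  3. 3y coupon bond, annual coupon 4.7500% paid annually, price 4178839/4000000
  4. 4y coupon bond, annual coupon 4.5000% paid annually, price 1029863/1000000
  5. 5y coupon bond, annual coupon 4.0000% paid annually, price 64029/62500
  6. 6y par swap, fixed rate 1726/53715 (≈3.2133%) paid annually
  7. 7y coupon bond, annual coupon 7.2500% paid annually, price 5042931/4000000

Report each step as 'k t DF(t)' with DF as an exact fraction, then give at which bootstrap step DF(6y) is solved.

step 1 [1y] swap r/1=177/9823: DF=(1 − 177/9823·(0))/(1+177/9823) = 9823/10000 ≈ 0.982300
step 2 [2y] bond c/1=13/200: DF=(1071233/1000000 − 13/200·(0.982300))/(1+13/200) = 9459/10000 ≈ 0.945900
step 3 [3y] bond c/1=19/400: DF=(4178839/4000000 − 19/400·(0.982300+0.945900))/(1+19/400) = 9099/10000 ≈ 0.909900
step 4 [4y] bond c/1=9/200: DF=(1029863/1000000 − 9/200·(0.982300+0.945900+0.909900))/(1+9/200) = 8633/10000 ≈ 0.863300
step 5 [5y] bond c/1=1/25: DF=(64029/62500 − 1/25·(0.982300+0.945900+0.909900+0.863300))/(1+1/25) = 8427/10000 ≈ 0.842700
step 6 [6y] swap r/1=1726/53715: DF=(1 − 1726/53715·(0.982300+0.945900+0.909900+0.863300+0.842700))/(1+1726/53715) = 4137/5000 ≈ 0.827400
step 7 [7y] bond c/1=29/400: DF=(5042931/4000000 − 29/400·(0.982300+0.945900+0.909900+0.863300+0.842700+0.827400))/(1+29/400) = 2031/2500 ≈ 0.812400

1 1 9823/10000
2 2 9459/10000
3 3 9099/10000
4 4 8633/10000
5 5 8427/10000
6 6 4137/5000
7 7 2031/2500
DF(6y) is solved at step 6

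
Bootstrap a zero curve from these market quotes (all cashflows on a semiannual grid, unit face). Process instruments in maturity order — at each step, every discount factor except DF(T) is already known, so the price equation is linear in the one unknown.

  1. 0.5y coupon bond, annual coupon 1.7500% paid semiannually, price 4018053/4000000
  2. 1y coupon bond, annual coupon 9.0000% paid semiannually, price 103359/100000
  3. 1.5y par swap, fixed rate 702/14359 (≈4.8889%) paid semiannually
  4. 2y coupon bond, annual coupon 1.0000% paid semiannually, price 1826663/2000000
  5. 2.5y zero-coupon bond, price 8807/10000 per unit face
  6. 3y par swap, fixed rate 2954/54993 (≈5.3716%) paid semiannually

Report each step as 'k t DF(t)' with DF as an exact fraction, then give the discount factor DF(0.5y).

step 1 [0.5y] bond c/2=7/800: DF=(4018053/4000000 − 7/800·(0))/(1+7/800) = 4979/5000 ≈ 0.995800
step 2 [1y] bond c/2=9/200: DF=(103359/100000 − 9/200·(0.995800))/(1+9/200) = 4731/5000 ≈ 0.946200
step 3 [1.5y] swap r/2=351/14359: DF=(1 − 351/14359·(0.995800+0.946200))/(1+351/14359) = 4649/5000 ≈ 0.929800
step 4 [2y] bond c/2=1/200: DF=(1826663/2000000 − 1/200·(0.995800+0.946200+0.929800))/(1+1/200) = 1789/2000 ≈ 0.894500
step 5 [2.5y] zero: DF = P = 8807/10000 ≈ 0.880700
step 6 [3y] swap r/2=1477/54993: DF=(1 − 1477/54993·(0.995800+0.946200+0.929800+0.894500+0.880700))/(1+1477/54993) = 8523/10000 ≈ 0.852300

1 1/2 4979/5000
2 1 4731/5000
3 3/2 4649/5000
4 2 1789/2000
5 5/2 8807/10000
6 3 8523/10000
DF(0.5y) = 4979/5000 ≈ 0.995800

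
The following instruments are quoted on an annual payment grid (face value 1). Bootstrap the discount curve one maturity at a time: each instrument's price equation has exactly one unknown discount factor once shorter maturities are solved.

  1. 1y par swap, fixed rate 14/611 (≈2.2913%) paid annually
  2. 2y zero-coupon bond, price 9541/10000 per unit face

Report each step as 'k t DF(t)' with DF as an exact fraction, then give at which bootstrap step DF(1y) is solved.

step 1 [1y] swap r/1=14/611: DF=(1 − 14/611·(0))/(1+14/611) = 611/625 ≈ 0.977600
step 2 [2y] zero: DF = P = 9541/10000 ≈ 0.954100

1 1 611/625
2 2 9541/10000
DF(1y) is solved at step 1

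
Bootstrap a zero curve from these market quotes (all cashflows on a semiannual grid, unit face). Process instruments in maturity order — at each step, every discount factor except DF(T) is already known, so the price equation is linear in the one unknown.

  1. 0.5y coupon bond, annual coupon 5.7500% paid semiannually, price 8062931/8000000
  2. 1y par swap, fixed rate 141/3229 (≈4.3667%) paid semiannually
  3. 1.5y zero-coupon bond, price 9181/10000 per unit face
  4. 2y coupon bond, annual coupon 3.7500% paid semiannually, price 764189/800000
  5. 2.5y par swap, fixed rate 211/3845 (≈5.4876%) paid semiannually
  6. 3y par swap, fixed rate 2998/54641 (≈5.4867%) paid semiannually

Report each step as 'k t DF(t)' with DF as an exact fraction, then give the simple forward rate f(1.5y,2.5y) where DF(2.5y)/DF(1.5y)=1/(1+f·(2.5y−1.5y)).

1 1/2 9797/10000
2 1 9577/10000
3 3/2 9181/10000
4 2 8851/10000
5 5/2 4367/5000
6 3 8501/10000
f(1.5y,2.5y) = ((9181/10000)/(4367/5000) − 1)/(1) = 447/8734 ≈ 5.1179%

step 1 [0.5y] bond c/2=23/800: DF=(8062931/8000000 − 23/800·(0))/(1+23/800) = 9797/10000 ≈ 0.979700
step 2 [1y] swap r/2=141/6458: DF=(1 − 141/6458·(0.979700))/(1+141/6458) = 9577/10000 ≈ 0.957700
step 3 [1.5y] zero: DF = P = 9181/10000 ≈ 0.918100
step 4 [2y] bond c/2=3/160: DF=(764189/800000 − 3/160·(0.979700+0.957700+0.918100))/(1+3/160) = 8851/10000 ≈ 0.885100
step 5 [2.5y] swap r/2=211/7690: DF=(1 − 211/7690·(0.979700+0.957700+0.918100+0.885100))/(1+211/7690) = 4367/5000 ≈ 0.873400
step 6 [3y] swap r/2=1499/54641: DF=(1 − 1499/54641·(0.979700+0.957700+0.918100+0.885100+0.873400))/(1+1499/54641) = 8501/10000 ≈ 0.850100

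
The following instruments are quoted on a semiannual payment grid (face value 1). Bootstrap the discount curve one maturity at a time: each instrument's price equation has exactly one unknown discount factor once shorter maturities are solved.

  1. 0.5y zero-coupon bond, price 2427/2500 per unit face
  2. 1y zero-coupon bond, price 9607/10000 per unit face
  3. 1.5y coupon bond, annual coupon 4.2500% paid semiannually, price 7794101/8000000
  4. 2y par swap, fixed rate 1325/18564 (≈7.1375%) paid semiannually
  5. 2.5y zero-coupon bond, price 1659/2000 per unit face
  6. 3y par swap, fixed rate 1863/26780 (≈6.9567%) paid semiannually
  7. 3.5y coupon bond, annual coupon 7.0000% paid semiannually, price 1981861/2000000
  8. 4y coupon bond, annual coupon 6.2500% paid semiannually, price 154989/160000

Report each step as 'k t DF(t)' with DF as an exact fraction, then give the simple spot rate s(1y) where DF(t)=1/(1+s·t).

1 1/2 2427/2500
2 1 9607/10000
3 3/2 4569/5000
4 2 347/400
5 5/2 1659/2000
6 3 8137/10000
7 7/2 7763/10000
8 4 1507/2000
s(1y) = (1/(9607/10000) − 1)/(1) = 393/9607 ≈ 4.0908%

step 1 [0.5y] zero: DF = P = 2427/2500 ≈ 0.970800
step 2 [1y] zero: DF = P = 9607/10000 ≈ 0.960700
step 3 [1.5y] bond c/2=17/800: DF=(7794101/8000000 − 17/800·(0.970800+0.960700))/(1+17/800) = 4569/5000 ≈ 0.913800
step 4 [2y] swap r/2=1325/37128: DF=(1 − 1325/37128·(0.970800+0.960700+0.913800))/(1+1325/37128) = 347/400 ≈ 0.867500
step 5 [2.5y] zero: DF = P = 1659/2000 ≈ 0.829500
step 6 [3y] swap r/2=1863/53560: DF=(1 − 1863/53560·(0.970800+0.960700+0.913800+0.867500+0.829500))/(1+1863/53560) = 8137/10000 ≈ 0.813700
step 7 [3.5y] bond c/2=7/200: DF=(1981861/2000000 − 7/200·(0.970800+0.960700+0.913800+0.867500+0.829500+0.813700))/(1+7/200) = 7763/10000 ≈ 0.776300
step 8 [4y] bond c/2=1/32: DF=(154989/160000 − 1/32·(0.970800+0.960700+0.913800+0.867500+0.829500+0.813700+0.776300))/(1+1/32) = 1507/2000 ≈ 0.753500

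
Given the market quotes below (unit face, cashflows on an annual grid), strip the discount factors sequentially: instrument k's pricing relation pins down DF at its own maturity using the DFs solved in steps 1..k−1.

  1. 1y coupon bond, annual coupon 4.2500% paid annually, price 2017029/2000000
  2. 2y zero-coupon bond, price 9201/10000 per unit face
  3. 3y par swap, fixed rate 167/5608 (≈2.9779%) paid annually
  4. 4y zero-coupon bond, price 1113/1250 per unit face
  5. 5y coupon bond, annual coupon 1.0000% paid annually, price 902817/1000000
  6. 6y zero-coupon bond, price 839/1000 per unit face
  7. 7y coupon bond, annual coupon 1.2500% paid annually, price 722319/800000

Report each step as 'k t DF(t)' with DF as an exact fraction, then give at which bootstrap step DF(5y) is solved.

step 1 [1y] bond c/1=17/400: DF=(2017029/2000000 − 17/400·(0))/(1+17/400) = 4837/5000 ≈ 0.967400
step 2 [2y] zero: DF = P = 9201/10000 ≈ 0.920100
step 3 [3y] swap r/1=167/5608: DF=(1 − 167/5608·(0.967400+0.920100))/(1+167/5608) = 1833/2000 ≈ 0.916500
step 4 [4y] zero: DF = P = 1113/1250 ≈ 0.890400
step 5 [5y] bond c/1=1/100: DF=(902817/1000000 − 1/100·(0.967400+0.920100+0.916500+0.890400))/(1+1/100) = 8573/10000 ≈ 0.857300
step 6 [6y] zero: DF = P = 839/1000 ≈ 0.839000
step 7 [7y] bond c/1=1/80: DF=(722319/800000 − 1/80·(0.967400+0.920100+0.916500+0.890400+0.857300+0.839000))/(1+1/80) = 2063/2500 ≈ 0.825200

1 1 4837/5000
2 2 9201/10000
3 3 1833/2000
4 4 1113/1250
5 5 8573/10000
6 6 839/1000
7 7 2063/2500
DF(5y) is solved at step 5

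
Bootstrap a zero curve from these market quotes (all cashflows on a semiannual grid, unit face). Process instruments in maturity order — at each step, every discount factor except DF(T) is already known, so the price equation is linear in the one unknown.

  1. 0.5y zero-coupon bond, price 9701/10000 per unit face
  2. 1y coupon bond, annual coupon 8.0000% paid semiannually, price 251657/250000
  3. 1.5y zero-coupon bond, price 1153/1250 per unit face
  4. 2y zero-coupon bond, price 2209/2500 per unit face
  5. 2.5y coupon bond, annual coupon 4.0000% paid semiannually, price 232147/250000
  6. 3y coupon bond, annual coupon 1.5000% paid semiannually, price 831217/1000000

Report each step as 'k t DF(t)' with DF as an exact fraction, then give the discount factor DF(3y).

1 1/2 9701/10000
2 1 4653/5000
3 3/2 1153/1250
4 2 2209/2500
5 5/2 8377/10000
6 3 989/1250
DF(3y) = 989/1250 ≈ 0.791200

step 1 [0.5y] zero: DF = P = 9701/10000 ≈ 0.970100
step 2 [1y] bond c/2=1/25: DF=(251657/250000 − 1/25·(0.970100))/(1+1/25) = 4653/5000 ≈ 0.930600
step 3 [1.5y] zero: DF = P = 1153/1250 ≈ 0.922400
step 4 [2y] zero: DF = P = 2209/2500 ≈ 0.883600
step 5 [2.5y] bond c/2=1/50: DF=(232147/250000 − 1/50·(0.970100+0.930600+0.922400+0.883600))/(1+1/50) = 8377/10000 ≈ 0.837700
step 6 [3y] bond c/2=3/400: DF=(831217/1000000 − 3/400·(0.970100+0.930600+0.922400+0.883600+0.837700))/(1+3/400) = 989/1250 ≈ 0.791200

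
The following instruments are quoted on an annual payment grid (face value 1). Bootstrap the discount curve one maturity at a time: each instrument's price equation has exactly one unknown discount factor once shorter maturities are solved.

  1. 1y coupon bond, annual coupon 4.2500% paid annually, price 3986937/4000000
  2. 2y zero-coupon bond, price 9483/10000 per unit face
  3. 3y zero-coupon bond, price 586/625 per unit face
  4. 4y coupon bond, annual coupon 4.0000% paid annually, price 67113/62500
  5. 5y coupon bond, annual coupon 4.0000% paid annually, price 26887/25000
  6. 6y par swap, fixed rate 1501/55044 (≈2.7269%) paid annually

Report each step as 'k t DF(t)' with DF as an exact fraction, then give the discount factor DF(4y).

step 1 [1y] bond c/1=17/400: DF=(3986937/4000000 − 17/400·(0))/(1+17/400) = 9561/10000 ≈ 0.956100
step 2 [2y] zero: DF = P = 9483/10000 ≈ 0.948300
step 3 [3y] zero: DF = P = 586/625 ≈ 0.937600
step 4 [4y] bond c/1=1/25: DF=(67113/62500 − 1/25·(0.956100+0.948300+0.937600))/(1+1/25) = 577/625 ≈ 0.923200
step 5 [5y] bond c/1=1/25: DF=(26887/25000 − 1/25·(0.956100+0.948300+0.937600+0.923200))/(1+1/25) = 8893/10000 ≈ 0.889300
step 6 [6y] swap r/1=1501/55044: DF=(1 − 1501/55044·(0.956100+0.948300+0.937600+0.923200+0.889300))/(1+1501/55044) = 8499/10000 ≈ 0.849900

1 1 9561/10000
2 2 9483/10000
3 3 586/625
4 4 577/625
5 5 8893/10000
6 6 8499/10000
DF(4y) = 577/625 ≈ 0.923200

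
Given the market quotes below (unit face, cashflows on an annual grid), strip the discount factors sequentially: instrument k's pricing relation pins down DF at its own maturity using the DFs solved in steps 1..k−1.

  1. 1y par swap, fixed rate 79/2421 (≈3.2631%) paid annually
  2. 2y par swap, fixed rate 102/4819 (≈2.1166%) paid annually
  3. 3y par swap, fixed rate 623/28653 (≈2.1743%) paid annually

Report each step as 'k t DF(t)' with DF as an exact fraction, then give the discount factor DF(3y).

step 1 [1y] swap r/1=79/2421: DF=(1 − 79/2421·(0))/(1+79/2421) = 2421/2500 ≈ 0.968400
step 2 [2y] swap r/1=102/4819: DF=(1 − 102/4819·(0.968400))/(1+102/4819) = 1199/1250 ≈ 0.959200
step 3 [3y] swap r/1=623/28653: DF=(1 − 623/28653·(0.968400+0.959200))/(1+623/28653) = 9377/10000 ≈ 0.937700

1 1 2421/2500
2 2 1199/1250
3 3 9377/10000
DF(3y) = 9377/10000 ≈ 0.937700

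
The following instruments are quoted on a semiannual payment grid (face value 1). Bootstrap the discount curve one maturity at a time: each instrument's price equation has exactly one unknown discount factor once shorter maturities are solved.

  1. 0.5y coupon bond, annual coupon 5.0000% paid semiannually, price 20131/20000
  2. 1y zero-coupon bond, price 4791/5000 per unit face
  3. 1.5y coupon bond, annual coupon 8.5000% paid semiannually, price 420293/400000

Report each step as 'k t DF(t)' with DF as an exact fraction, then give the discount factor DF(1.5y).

1 1/2 491/500
2 1 4791/5000
3 3/2 1161/1250
DF(1.5y) = 1161/1250 ≈ 0.928800

step 1 [0.5y] bond c/2=1/40: DF=(20131/20000 − 1/40·(0))/(1+1/40) = 491/500 ≈ 0.982000
step 2 [1y] zero: DF = P = 4791/5000 ≈ 0.958200
step 3 [1.5y] bond c/2=17/400: DF=(420293/400000 − 17/400·(0.982000+0.958200))/(1+17/400) = 1161/1250 ≈ 0.928800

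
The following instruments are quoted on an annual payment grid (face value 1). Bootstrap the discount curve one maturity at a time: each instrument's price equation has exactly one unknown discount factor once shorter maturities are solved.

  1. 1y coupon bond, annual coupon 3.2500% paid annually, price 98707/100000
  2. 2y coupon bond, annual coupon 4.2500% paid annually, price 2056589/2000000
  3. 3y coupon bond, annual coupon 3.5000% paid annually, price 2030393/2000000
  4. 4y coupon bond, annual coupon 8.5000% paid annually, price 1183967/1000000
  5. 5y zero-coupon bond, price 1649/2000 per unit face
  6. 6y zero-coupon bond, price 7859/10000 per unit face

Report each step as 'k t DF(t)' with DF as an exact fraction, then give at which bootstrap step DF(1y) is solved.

step 1 [1y] bond c/1=13/400: DF=(98707/100000 − 13/400·(0))/(1+13/400) = 239/250 ≈ 0.956000
step 2 [2y] bond c/1=17/400: DF=(2056589/2000000 − 17/400·(0.956000))/(1+17/400) = 4737/5000 ≈ 0.947400
step 3 [3y] bond c/1=7/200: DF=(2030393/2000000 − 7/200·(0.956000+0.947400))/(1+7/200) = 1833/2000 ≈ 0.916500
step 4 [4y] bond c/1=17/200: DF=(1183967/1000000 − 17/200·(0.956000+0.947400+0.916500))/(1+17/200) = 8703/10000 ≈ 0.870300
step 5 [5y] zero: DF = P = 1649/2000 ≈ 0.824500
step 6 [6y] zero: DF = P = 7859/10000 ≈ 0.785900

1 1 239/250
2 2 4737/5000
3 3 1833/2000
4 4 8703/10000
5 5 1649/2000
6 6 7859/10000
DF(1y) is solved at step 1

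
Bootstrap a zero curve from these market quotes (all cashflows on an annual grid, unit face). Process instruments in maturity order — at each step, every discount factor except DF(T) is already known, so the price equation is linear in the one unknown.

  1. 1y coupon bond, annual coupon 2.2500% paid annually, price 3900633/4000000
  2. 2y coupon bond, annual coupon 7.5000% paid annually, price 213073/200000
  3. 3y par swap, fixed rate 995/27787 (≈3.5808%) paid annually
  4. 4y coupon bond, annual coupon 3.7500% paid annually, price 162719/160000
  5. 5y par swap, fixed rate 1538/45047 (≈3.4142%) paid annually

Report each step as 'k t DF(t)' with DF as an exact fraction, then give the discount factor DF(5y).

step 1 [1y] bond c/1=9/400: DF=(3900633/4000000 − 9/400·(0))/(1+9/400) = 9537/10000 ≈ 0.953700
step 2 [2y] bond c/1=3/40: DF=(213073/200000 − 3/40·(0.953700))/(1+3/40) = 1849/2000 ≈ 0.924500
step 3 [3y] swap r/1=995/27787: DF=(1 − 995/27787·(0.953700+0.924500))/(1+995/27787) = 1801/2000 ≈ 0.900500
step 4 [4y] bond c/1=3/80: DF=(162719/160000 − 3/80·(0.953700+0.924500+0.900500))/(1+3/80) = 4399/5000 ≈ 0.879800
step 5 [5y] swap r/1=1538/45047: DF=(1 − 1538/45047·(0.953700+0.924500+0.900500+0.879800))/(1+1538/45047) = 4231/5000 ≈ 0.846200

1 1 9537/10000
2 2 1849/2000
3 3 1801/2000
4 4 4399/5000
5 5 4231/5000
DF(5y) = 4231/5000 ≈ 0.846200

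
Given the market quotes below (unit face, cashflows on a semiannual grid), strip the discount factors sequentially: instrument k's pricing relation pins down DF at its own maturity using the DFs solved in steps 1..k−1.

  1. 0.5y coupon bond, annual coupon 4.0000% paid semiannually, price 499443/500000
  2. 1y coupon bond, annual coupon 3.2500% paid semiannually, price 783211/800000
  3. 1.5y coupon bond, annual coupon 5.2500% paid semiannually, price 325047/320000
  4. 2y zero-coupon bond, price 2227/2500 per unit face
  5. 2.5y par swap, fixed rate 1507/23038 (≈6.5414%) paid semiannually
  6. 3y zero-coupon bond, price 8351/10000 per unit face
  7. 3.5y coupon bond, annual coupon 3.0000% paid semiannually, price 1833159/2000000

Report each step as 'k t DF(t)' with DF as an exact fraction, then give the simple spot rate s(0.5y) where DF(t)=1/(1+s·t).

step 1 [0.5y] bond c/2=1/50: DF=(499443/500000 − 1/50·(0))/(1+1/50) = 9793/10000 ≈ 0.979300
step 2 [1y] bond c/2=13/800: DF=(783211/800000 − 13/800·(0.979300))/(1+13/800) = 9477/10000 ≈ 0.947700
step 3 [1.5y] bond c/2=21/800: DF=(325047/320000 − 21/800·(0.979300+0.947700))/(1+21/800) = 1881/2000 ≈ 0.940500
step 4 [2y] zero: DF = P = 2227/2500 ≈ 0.890800
step 5 [2.5y] swap r/2=1507/46076: DF=(1 − 1507/46076·(0.979300+0.947700+0.940500+0.890800))/(1+1507/46076) = 8493/10000 ≈ 0.849300
step 6 [3y] zero: DF = P = 8351/10000 ≈ 0.835100
step 7 [3.5y] bond c/2=3/200: DF=(1833159/2000000 − 3/200·(0.979300+0.947700+0.940500+0.890800+0.849300+0.835100))/(1+3/200) = 4113/5000 ≈ 0.822600

1 1/2 9793/10000
2 1 9477/10000
3 3/2 1881/2000
4 2 2227/2500
5 5/2 8493/10000
6 3 8351/10000
7 7/2 4113/5000
s(0.5y) = (1/(9793/10000) − 1)/(1/2) = 414/9793 ≈ 4.2275%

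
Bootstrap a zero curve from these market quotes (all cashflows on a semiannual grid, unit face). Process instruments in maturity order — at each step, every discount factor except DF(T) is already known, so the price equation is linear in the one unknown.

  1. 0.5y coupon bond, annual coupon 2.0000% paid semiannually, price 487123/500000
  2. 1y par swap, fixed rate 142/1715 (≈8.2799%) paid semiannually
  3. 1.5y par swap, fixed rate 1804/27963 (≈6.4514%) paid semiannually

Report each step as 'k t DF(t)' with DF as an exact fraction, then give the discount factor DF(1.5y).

step 1 [0.5y] bond c/2=1/100: DF=(487123/500000 − 1/100·(0))/(1+1/100) = 4823/5000 ≈ 0.964600
step 2 [1y] swap r/2=71/1715: DF=(1 − 71/1715·(0.964600))/(1+71/1715) = 9219/10000 ≈ 0.921900
step 3 [1.5y] swap r/2=902/27963: DF=(1 − 902/27963·(0.964600+0.921900))/(1+902/27963) = 4549/5000 ≈ 0.909800

1 1/2 4823/5000
2 1 9219/10000
3 3/2 4549/5000
DF(1.5y) = 4549/5000 ≈ 0.909800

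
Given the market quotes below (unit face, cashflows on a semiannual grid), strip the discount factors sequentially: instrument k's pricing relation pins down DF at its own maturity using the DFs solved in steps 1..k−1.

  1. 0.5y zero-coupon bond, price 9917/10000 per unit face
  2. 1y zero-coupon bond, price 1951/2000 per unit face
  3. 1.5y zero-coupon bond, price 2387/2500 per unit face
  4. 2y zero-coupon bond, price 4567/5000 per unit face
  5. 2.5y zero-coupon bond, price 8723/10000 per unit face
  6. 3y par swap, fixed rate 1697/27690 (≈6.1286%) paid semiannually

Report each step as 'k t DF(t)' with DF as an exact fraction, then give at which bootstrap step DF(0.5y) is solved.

1 1/2 9917/10000
2 1 1951/2000
3 3/2 2387/2500
4 2 4567/5000
5 5/2 8723/10000
6 3 8303/10000
DF(0.5y) is solved at step 1

step 1 [0.5y] zero: DF = P = 9917/10000 ≈ 0.991700
step 2 [1y] zero: DF = P = 1951/2000 ≈ 0.975500
step 3 [1.5y] zero: DF = P = 2387/2500 ≈ 0.954800
step 4 [2y] zero: DF = P = 4567/5000 ≈ 0.913400
step 5 [2.5y] zero: DF = P = 8723/10000 ≈ 0.872300
step 6 [3y] swap r/2=1697/55380: DF=(1 − 1697/55380·(0.991700+0.975500+0.954800+0.913400+0.872300))/(1+1697/55380) = 8303/10000 ≈ 0.830300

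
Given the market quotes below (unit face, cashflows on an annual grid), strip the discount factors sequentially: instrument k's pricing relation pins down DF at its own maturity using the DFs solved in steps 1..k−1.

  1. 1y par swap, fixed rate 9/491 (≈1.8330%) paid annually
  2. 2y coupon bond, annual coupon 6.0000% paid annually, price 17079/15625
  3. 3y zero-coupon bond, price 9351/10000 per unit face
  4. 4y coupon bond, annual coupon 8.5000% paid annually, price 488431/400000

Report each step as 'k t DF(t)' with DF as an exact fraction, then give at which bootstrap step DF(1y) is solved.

step 1 [1y] swap r/1=9/491: DF=(1 − 9/491·(0))/(1+9/491) = 491/500 ≈ 0.982000
step 2 [2y] bond c/1=3/50: DF=(17079/15625 − 3/50·(0.982000))/(1+3/50) = 2439/2500 ≈ 0.975600
step 3 [3y] zero: DF = P = 9351/10000 ≈ 0.935100
step 4 [4y] bond c/1=17/200: DF=(488431/400000 − 17/200·(0.982000+0.975600+0.935100))/(1+17/200) = 2247/2500 ≈ 0.898800

1 1 491/500
2 2 2439/2500
3 3 9351/10000
4 4 2247/2500
DF(1y) is solved at step 1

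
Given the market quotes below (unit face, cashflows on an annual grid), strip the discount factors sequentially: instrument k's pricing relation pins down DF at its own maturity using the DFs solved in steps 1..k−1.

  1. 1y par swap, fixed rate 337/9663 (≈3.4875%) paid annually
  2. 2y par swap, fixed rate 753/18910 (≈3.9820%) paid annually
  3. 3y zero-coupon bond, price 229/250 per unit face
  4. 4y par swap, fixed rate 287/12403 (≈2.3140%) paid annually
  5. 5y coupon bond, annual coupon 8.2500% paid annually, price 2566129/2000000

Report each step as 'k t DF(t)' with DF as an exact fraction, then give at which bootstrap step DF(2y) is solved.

1 1 9663/10000
2 2 9247/10000
3 3 229/250
4 4 9139/10000
5 5 9017/10000
DF(2y) is solved at step 2

step 1 [1y] swap r/1=337/9663: DF=(1 − 337/9663·(0))/(1+337/9663) = 9663/10000 ≈ 0.966300
step 2 [2y] swap r/1=753/18910: DF=(1 − 753/18910·(0.966300))/(1+753/18910) = 9247/10000 ≈ 0.924700
step 3 [3y] zero: DF = P = 229/250 ≈ 0.916000
step 4 [4y] swap r/1=287/12403: DF=(1 − 287/12403·(0.966300+0.924700+0.916000))/(1+287/12403) = 9139/10000 ≈ 0.913900
step 5 [5y] bond c/1=33/400: DF=(2566129/2000000 − 33/400·(0.966300+0.924700+0.916000+0.913900))/(1+33/400) = 9017/10000 ≈ 0.901700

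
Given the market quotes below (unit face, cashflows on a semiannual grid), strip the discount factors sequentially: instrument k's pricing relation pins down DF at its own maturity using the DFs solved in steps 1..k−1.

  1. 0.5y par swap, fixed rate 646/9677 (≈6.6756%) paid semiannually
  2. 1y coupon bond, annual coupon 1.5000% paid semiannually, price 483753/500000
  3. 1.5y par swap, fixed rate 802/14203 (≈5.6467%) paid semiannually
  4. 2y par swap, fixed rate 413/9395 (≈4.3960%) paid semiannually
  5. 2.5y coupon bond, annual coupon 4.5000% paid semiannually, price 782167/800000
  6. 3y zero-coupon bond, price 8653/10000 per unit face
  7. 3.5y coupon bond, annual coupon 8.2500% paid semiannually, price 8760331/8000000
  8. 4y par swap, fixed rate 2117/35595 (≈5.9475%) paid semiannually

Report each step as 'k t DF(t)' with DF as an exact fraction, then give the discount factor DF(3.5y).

step 1 [0.5y] swap r/2=323/9677: DF=(1 − 323/9677·(0))/(1+323/9677) = 9677/10000 ≈ 0.967700
step 2 [1y] bond c/2=3/400: DF=(483753/500000 − 3/400·(0.967700))/(1+3/400) = 9531/10000 ≈ 0.953100
step 3 [1.5y] swap r/2=401/14203: DF=(1 − 401/14203·(0.967700+0.953100))/(1+401/14203) = 4599/5000 ≈ 0.919800
step 4 [2y] swap r/2=413/18790: DF=(1 − 413/18790·(0.967700+0.953100+0.919800))/(1+413/18790) = 4587/5000 ≈ 0.917400
step 5 [2.5y] bond c/2=9/400: DF=(782167/800000 − 9/400·(0.967700+0.953100+0.919800+0.917400))/(1+9/400) = 1747/2000 ≈ 0.873500
step 6 [3y] zero: DF = P = 8653/10000 ≈ 0.865300
step 7 [3.5y] bond c/2=33/800: DF=(8760331/8000000 − 33/800·(0.967700+0.953100+0.919800+0.917400+0.873500+0.865300))/(1+33/800) = 8339/10000 ≈ 0.833900
step 8 [4y] swap r/2=2117/71190: DF=(1 − 2117/71190·(0.967700+0.953100+0.919800+0.917400+0.873500+0.865300+0.833900))/(1+2117/71190) = 7883/10000 ≈ 0.788300

1 1/2 9677/10000
2 1 9531/10000
3 3/2 4599/5000
4 2 4587/5000
5 5/2 1747/2000
6 3 8653/10000
7 7/2 8339/10000
8 4 7883/10000
DF(3.5y) = 8339/10000 ≈ 0.833900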